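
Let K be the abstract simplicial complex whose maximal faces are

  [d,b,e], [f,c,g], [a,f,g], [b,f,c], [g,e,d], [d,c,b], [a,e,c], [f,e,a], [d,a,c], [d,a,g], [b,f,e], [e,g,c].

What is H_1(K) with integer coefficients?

We work with the vertex ordering a < b < c < d < e < f < g. The simplices of K, each written with vertices in increasing order, are:

  0-simplices (7): a, b, c, d, e, f, g
  1-simplices (18): ac, ad, ae, af, ag, bc, bd, be, bf, cd, ce, cf, cg, de, dg, ef, eg, fg
  2-simplices (12): acd, ace, adg, aef, afg, bcd, bcf, bde, bef, ceg, cfg, deg

giving chain groups C_0 ≅ Z^7, C_1 ≅ Z^18, C_2 ≅ Z^12.

∂_1: C_1 → C_0 sends each edge [p,q] (with p < q) to q − p. For instance
  ∂cf = f − c.
The 7×18 boundary matrix has rank 6 and Smith normal form diag(1,1,1,1,1,1).

Boundary ∂_2: C_2 → C_1 sends each 2-simplex [p,q,r] to [q,r] − [p,r] + [p,q]. For instance
  ∂acd = cd − ad + ac,
  ∂ceg = eg − cg + ce.
This gives a 18×12 integer matrix of rank 12; reducing to Smith normal form yields diagonal entries (1,1,1,1,1,1,1,1,1,1,1,2).

From H_k ≅ ker(∂_k) / im(∂_{k+1}) we obtain:

  H_1: rank ker ∂_1 − rank ∂_2 = (18 − 6) − 12 = 0, and ∂_2 has invariant factor 2 > 1, so H_1 = Z/2Z.

(K is a triangulation of the real projective plane RP^2.)

H_1 = Z/2Z.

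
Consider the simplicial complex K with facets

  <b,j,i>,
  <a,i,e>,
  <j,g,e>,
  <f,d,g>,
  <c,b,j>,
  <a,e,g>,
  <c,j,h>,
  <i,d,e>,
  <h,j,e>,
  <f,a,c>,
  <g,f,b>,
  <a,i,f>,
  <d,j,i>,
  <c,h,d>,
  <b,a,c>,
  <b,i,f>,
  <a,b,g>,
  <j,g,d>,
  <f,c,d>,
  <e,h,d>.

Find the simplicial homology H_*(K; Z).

Fix the vertex order a < b < c < d < e < f < g < h < i < j and write every simplex with vertices in increasing order. Then dim K = 2 and the simplices of K are:

  0-simplices (10): a, b, c, d, e, f, g, h, i, j
  1-simplices (30): ab, ac, ae, af, ag, ai, bc, bf, bg, bi, bj, cd, cf, ch, cj, de, df, dg, dh, di, dj, eg, eh, ei, ej, fg, fi, gj, hj, ij
  2-simplices (20): abc, abg, acf, aeg, aei, afi, bcj, bfg, bfi, bij, cdf, cdh, chj, deh, dei, dfg, dgj, dij, egj, ehj

Hence C_0 ≅ Z^10, C_1 ≅ Z^30, C_2 ≅ Z^20.

The boundary map ∂_1: C_1 → C_0 is given by ∂[p,q] = [q] − [p]. For instance
  ∂dj = j − d.
The 10×30 boundary matrix has rank 9 and Smith normal form diag(1,1,1,1,1,1,1,1,1).

Boundary ∂_2: C_2 → C_1 sends each 2-simplex [p,q,r] to [q,r] − [p,r] + [p,q]. For instance
  ∂aeg = eg − ag + ae,
  ∂bfi = fi − bi + bf.
The 30×20 boundary matrix has rank 20 and Smith normal form diag(1,1,1,1,1,1,1,1,1,1,1,1,1,1,1,1,1,1,1,2).

Reading off H_k = ker ∂_k / im ∂_{k+1}:

  H_0: rank C_0 − rank ∂_1 = 10 − 9 = 1, and the invariant factors of ∂_1 are all 1, so H_0 ≅ Z.
  H_1: rank ker ∂_1 − rank ∂_2 = (30 − 9) − 20 = 1, and ∂_2 has invariant factor 2 > 1, so H_1 ≅ Z ⊕ Z/2.
  H_2: rank ker ∂_2 − rank ∂_3 = (20 − 20) − 0 = 0, and there is no ∂_3, so H_2 ≅ 0.

H_0 ≅ Z,  H_1 ≅ Z ⊕ Z/2,  H_2 = 0.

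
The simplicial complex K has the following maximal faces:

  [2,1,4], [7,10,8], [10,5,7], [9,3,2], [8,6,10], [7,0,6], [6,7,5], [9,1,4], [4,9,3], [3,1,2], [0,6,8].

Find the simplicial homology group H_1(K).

H_1 = Z^2.

We work with the vertex ordering 0 < 1 < 2 < 3 < 4 < 5 < 6 < 7 < 8 < 9 < 10. The simplices of K, each written with vertices in increasing order, are:

  0-simplices (11): [0], [1], [2], [3], [4], [5], [6], [7], [8], [9], [10]
  1-simplices (22): [0,6], [0,7], [0,8], [1,2], [1,3], [1,4], [1,9], [2,3], [2,4], [2,9], [3,4], [3,9], [4,9], [5,6], [5,7], [5,10], [6,7], [6,8], [6,10], [7,8], [7,10], [8,10]
  2-simplices (11): [0,6,7], [0,6,8], [1,2,3], [1,2,4], [1,4,9], [2,3,9], [3,4,9], [5,6,7], [5,7,10], [6,8,10], [7,8,10]

so the chain groups are C_0 ≅ Z^11, C_1 ≅ Z^22, C_2 ≅ Z^11.

The boundary map ∂_1: C_1 → C_0 is given by ∂[p,q] = [q] − [p]. For instance
  ∂[7,10] = [10] − [7].
The 11×22 boundary matrix has rank 9 and Smith normal form diag(1,1,1,1,1,1,1,1,1).

The boundary map ∂_2: C_2 → C_1 acts by ∂[p,q,r] = [q,r] − [p,r] + [p,q]. For instance
  ∂[0,6,8] = [6,8] − [0,8] + [0,6],
  ∂[6,8,10] = [8,10] − [6,10] + [6,8].
As a 22×11 matrix over Z this has rank 11, with invariant factors (1,1,1,1,1,1,1,1,1,1,1).

Computing H_k = (kernel of ∂_k) / (image of ∂_{k+1}):

  H_1: rank ker ∂_1 − rank ∂_2 = (22 − 9) − 11 = 2, and the invariant factors of ∂_2 are all 1, so H_1 = Z^2.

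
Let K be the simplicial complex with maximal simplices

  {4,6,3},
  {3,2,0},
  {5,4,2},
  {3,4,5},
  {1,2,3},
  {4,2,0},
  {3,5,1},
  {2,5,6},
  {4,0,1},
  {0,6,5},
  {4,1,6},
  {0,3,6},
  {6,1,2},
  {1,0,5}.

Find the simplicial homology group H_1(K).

H_1 ≅ Z^2.

Fix the vertex order 0 < 1 < 2 < 3 < 4 < 5 < 6 and write every simplex with vertices in increasing order. Then dim K = 2 and the simplices of K are:

  0-simplices (7): [0], [1], [2], [3], [4], [5], [6]
  1-simplices (21): [0,1], [0,2], [0,3], [0,4], [0,5], [0,6], [1,2], [1,3], [1,4], [1,5], [1,6], [2,3], [2,4], [2,5], [2,6], [3,4], [3,5], [3,6], [4,5], [4,6], [5,6]
  2-simplices (14): [0,1,4], [0,1,5], [0,2,3], [0,2,4], [0,3,6], [0,5,6], [1,2,3], [1,2,6], [1,3,5], [1,4,6], [2,4,5], [2,5,6], [3,4,5], [3,4,6]

Hence C_0 ≅ Z^7, C_1 ≅ Z^21, C_2 ≅ Z^14.

Boundary ∂_1: C_1 → C_0 is given by ∂[p,q] = [q] − [p]. For instance
  ∂[3,6] = [6] − [3].
As a 7×21 matrix over Z this has rank 6, with invariant factors (1,1,1,1,1,1).

Boundary ∂_2: C_2 → C_1 acts by ∂[p,q,r] = [q,r] − [p,r] + [p,q]. For instance
  ∂[0,1,4] = [1,4] − [0,4] + [0,1],
  ∂[0,1,5] = [1,5] − [0,5] + [0,1].
The resulting 21×14 matrix has rank 13, and its Smith normal form has invariant factors (1,1,1,1,1,1,1,1,1,1,1,1,1).

Computing H_k = (kernel of ∂_k) / (image of ∂_{k+1}):

  H_1: rank ker ∂_1 − rank ∂_2 = (21 − 6) − 13 = 2, and the invariant factors of ∂_2 are all 1, so H_1 ≅ Z^2.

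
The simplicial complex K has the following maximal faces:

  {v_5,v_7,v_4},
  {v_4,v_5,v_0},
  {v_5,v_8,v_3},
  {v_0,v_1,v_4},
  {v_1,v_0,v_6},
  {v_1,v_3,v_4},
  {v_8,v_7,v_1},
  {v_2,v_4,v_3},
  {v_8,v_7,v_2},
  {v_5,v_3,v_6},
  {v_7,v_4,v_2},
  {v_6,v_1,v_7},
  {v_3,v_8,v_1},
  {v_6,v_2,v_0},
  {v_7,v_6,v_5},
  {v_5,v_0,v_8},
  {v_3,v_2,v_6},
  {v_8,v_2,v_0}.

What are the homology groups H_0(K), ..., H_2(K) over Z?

H_0 = Z,  H_1 = Z^2,  H_2 = Z.

Take the total order v_0 < v_1 < v_2 < v_3 < v_4 < v_5 < v_6 < v_7 < v_8 on the vertex set. Then K (dimension 2) consists of the simplices:

  0-simplices (9): [v_0], [v_1], [v_2], [v_3], [v_4], [v_5], [v_6], [v_7], [v_8]
  1-simplices (27): (27 of them)
  2-simplices (18): (18 of them)

so the chain groups are C_0 ≅ Z^9, C_1 ≅ Z^27, C_2 ≅ Z^18.

Boundary ∂_1: C_1 → C_0 sends each edge [p,q] (with p < q) to q − p.
The resulting 9×27 matrix has rank 8, and its Smith normal form has invariant factors (1,1,1,1,1,1,1,1).

Boundary ∂_2: C_2 → C_1 acts by ∂[p,q,r] = [q,r] − [p,r] + [p,q]. For instance
  ∂[v_3,v_5,v_8] = [v_5,v_8] − [v_3,v_8] + [v_3,v_5],
  ∂[v_1,v_3,v_4] = [v_3,v_4] − [v_1,v_4] + [v_1,v_3].
The resulting 27×18 matrix has rank 17, and its Smith normal form has invariant factors (1,1,1,1,1,1,1,1,1,1,1,1,1,1,1,1,1).

Reading off H_k = ker ∂_k / im ∂_{k+1}:

  H_0: rank C_0 − rank ∂_1 = 9 − 8 = 1, and the invariant factors of ∂_1 are all 1, so H_0 ≅ Z.
  H_1: rank ker ∂_1 − rank ∂_2 = (27 − 8) − 17 = 2, and the invariant factors of ∂_2 are all 1, so H_1 ≅ Z^2.
  H_2: rank ker ∂_2 − rank ∂_3 = (18 − 17) − 0 = 1, and there is no ∂_3, so H_2 ≅ Z.

(K is a triangulation of the torus T^2.)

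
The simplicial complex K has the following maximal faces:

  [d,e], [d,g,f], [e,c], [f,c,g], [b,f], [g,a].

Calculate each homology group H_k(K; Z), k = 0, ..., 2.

We work with the vertex ordering a < b < c < d < e < f < g. The simplices of K, each written with vertices in increasing order, are:

  0-simplices (7): a, b, c, d, e, f, g
  1-simplices (9): ag, bf, ce, cf, cg, de, df, dg, fg
  2-simplices (2): cfg, dfg

so the chain groups are C_0 ≅ Z^7, C_1 ≅ Z^9, C_2 ≅ Z^2.

The boundary map ∂_1: C_1 → C_0 sends each edge [p,q] (with p < q) to q − p. For instance
  ∂bf = f − b.
The resulting 7×9 matrix has rank 6, and its Smith normal form has invariant factors (1,1,1,1,1,1).

∂_2: C_2 → C_1 sends each 2-simplex [p,q,r] to [q,r] − [p,r] + [p,q]. For instance
  ∂dfg = fg − dg + df,
  ∂cfg = fg − cg + cf.
The resulting 9×2 matrix has rank 2, and its Smith normal form has invariant factors (1,1).

Now H_k = ker ∂_k / im ∂_{k+1}, so:

  H_0: rank C_0 − rank ∂_1 = 7 − 6 = 1, and the invariant factors of ∂_1 are all 1, so H_0 ≅ Z.
  H_1: rank ker ∂_1 − rank ∂_2 = (9 − 6) − 2 = 1, and the invariant factors of ∂_2 are all 1, so H_1 ≅ Z.
  H_2: rank ker ∂_2 − rank ∂_3 = (2 − 2) − 0 = 0, and there is no ∂_3, so H_2 ≅ 0.

H_0 ≅ Z,  H_1 ≅ Z,  H_2 = 0.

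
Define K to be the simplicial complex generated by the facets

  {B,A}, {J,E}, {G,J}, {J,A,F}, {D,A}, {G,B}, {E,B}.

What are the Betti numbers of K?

Take the total order A < B < D < E < F < G < J on the vertex set. Then K (dimension 2) consists of the simplices:

  0-simplices (7): A, B, D, E, F, G, J
  1-simplices (9): AB, AD, AF, AJ, BE, BG, EJ, FJ, GJ
  2-simplices (1): AFJ

giving chain groups C_0 ≅ Z^7, C_1 ≅ Z^9, C_2 ≅ Z^1.

The boundary map ∂_1: C_1 → C_0 is given by ∂[p,q] = [q] − [p]. For instance
  ∂FJ = J − F.
The resulting 7×9 matrix has rank 6, and its Smith normal form has invariant factors (1,1,1,1,1,1).

∂_2: C_2 → C_1 maps a triangle to the signed sum of its edges. For instance
  ∂AFJ = FJ − AJ + AF.
The 9×1 boundary matrix has rank 1 and Smith normal form diag(1).

Reading off H_k = ker ∂_k / im ∂_{k+1}:

  H_0: rank C_0 − rank ∂_1 = 7 − 6 = 1, and the invariant factors of ∂_1 are all 1, so H_0 = Z.
  H_1: rank ker ∂_1 − rank ∂_2 = (9 − 6) − 1 = 2, and the invariant factors of ∂_2 are all 1, so H_1 = Z^2.
  H_2: rank ker ∂_2 − rank ∂_3 = (1 − 1) − 0 = 0, and there is no ∂_3, so H_2 = 0.

Hence the Betti numbers are b_0 = 1, b_1 = 2, b_2 = 0.

b_0 = 1, b_1 = 2, b_2 = 0.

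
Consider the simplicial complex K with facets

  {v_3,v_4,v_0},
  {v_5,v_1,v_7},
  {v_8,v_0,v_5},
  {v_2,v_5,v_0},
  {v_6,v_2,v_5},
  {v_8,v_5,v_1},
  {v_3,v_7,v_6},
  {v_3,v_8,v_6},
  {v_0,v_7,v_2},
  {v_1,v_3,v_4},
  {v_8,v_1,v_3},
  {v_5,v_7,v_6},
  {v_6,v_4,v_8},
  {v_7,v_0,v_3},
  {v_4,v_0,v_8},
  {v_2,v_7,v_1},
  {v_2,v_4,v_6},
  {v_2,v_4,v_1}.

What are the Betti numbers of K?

b_0 = 1, b_1 = 1, b_2 = 0.

We work with the vertex ordering v_0 < v_1 < v_2 < v_3 < v_4 < v_5 < v_6 < v_7 < v_8. The simplices of K, each written with vertices in increasing order, are:

  0-simplices (9): [v_0], [v_1], [v_2], [v_3], [v_4], [v_5], [v_6], [v_7], [v_8]
  1-simplices (27): (27 of them)
  2-simplices (18): (18 of them)

so the chain groups are C_0 ≅ Z^9, C_1 ≅ Z^27, C_2 ≅ Z^18.

Boundary ∂_1: C_1 → C_0 is given by ∂[p,q] = [q] − [p].
The resulting 9×27 matrix has rank 8, and its Smith normal form has invariant factors (1,1,1,1,1,1,1,1).

Boundary ∂_2: C_2 → C_1 maps a triangle to the signed sum of its edges. For instance
  ∂[v_0,v_3,v_7] = [v_3,v_7] − [v_0,v_7] + [v_0,v_3],
  ∂[v_0,v_5,v_8] = [v_5,v_8] − [v_0,v_8] + [v_0,v_5].
This gives a 27×18 integer matrix of rank 18; reducing to Smith normal form yields diagonal entries (1,1,1,1,1,1,1,1,1,1,1,1,1,1,1,1,1,2).

Reading off H_k = ker ∂_k / im ∂_{k+1}:

  H_0: rank C_0 − rank ∂_1 = 9 − 8 = 1, and the invariant factors of ∂_1 are all 1, so H_0 = Z.
  H_1: rank ker ∂_1 − rank ∂_2 = (27 − 8) − 18 = 1, and ∂_2 has invariant factor 2 > 1, so H_1 = Z ⊕ Z/2Z.
  H_2: rank ker ∂_2 − rank ∂_3 = (18 − 18) − 0 = 0, and there is no ∂_3, so H_2 = 0.

(K is a triangulation of the Klein bottle.)

Hence the Betti numbers are b_0 = 1, b_1 = 1, b_2 = 0.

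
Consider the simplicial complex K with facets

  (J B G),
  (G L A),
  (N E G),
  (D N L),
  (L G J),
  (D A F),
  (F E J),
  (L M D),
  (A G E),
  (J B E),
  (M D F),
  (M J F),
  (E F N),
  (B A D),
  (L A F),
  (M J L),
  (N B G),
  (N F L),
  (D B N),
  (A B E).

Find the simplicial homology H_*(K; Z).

H_0 = Z,  H_1 = Z ⊕ Z_2,  H_2 = 0.

Take the total order A < B < D < E < F < G < J < L < M < N on the vertex set. Then K (dimension 2) consists of the simplices:

  0-simplices (10): A, B, D, E, F, G, J, L, M, N
  1-simplices (30): AB, AD, AE, AF, AG, AL, BD, BE, BG, BJ, BN, DF, DL, DM, DN, EF, EG, EJ, EN, FJ, FL, FM, FN, GJ, GL, GN, JL, JM, LM, LN
  2-simplices (20): ABD, ABE, ADF, AEG, AFL, AGL, BDN, BEJ, BGJ, BGN, DFM, DLM, DLN, EFJ, EFN, EGN, FJM, FLN, GJL, JLM

giving chain groups C_0 ≅ Z^10, C_1 ≅ Z^30, C_2 ≅ Z^20.

∂_1: C_1 → C_0 sends each edge [p,q] (with p < q) to q − p.
The 10×30 boundary matrix has rank 9 and Smith normal form diag(1,1,1,1,1,1,1,1,1).

The boundary map ∂_2: C_2 → C_1 maps a triangle to the signed sum of its edges. For instance
  ∂BDN = DN − BN + BD,
  ∂BGJ = GJ − BJ + BG.
The resulting 30×20 matrix has rank 20, and its Smith normal form has invariant factors (1,1,1,1,1,1,1,1,1,1,1,1,1,1,1,1,1,1,1,2).

Now H_k = ker ∂_k / im ∂_{k+1}, so:

  H_0: rank C_0 − rank ∂_1 = 10 − 9 = 1, and the invariant factors of ∂_1 are all 1, so H_0 ≅ Z.
  H_1: rank ker ∂_1 − rank ∂_2 = (30 − 9) − 20 = 1, and ∂_2 has invariant factor 2 > 1, so H_1 ≅ Z ⊕ Z_2.
  H_2: rank ker ∂_2 − rank ∂_3 = (20 − 20) − 0 = 0, and there is no ∂_3, so H_2 ≅ 0.

As a check, the Euler characteristic is 10 − 30 + 20 = 0, which agrees with 1 − 1 + 0 = 0.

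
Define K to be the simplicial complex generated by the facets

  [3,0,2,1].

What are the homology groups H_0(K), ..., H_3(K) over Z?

Fix the vertex order 0 < 1 < 2 < 3 and write every simplex with vertices in increasing order. Then dim K = 3 and the simplices of K are:

  0-simplices (4): [0], [1], [2], [3]
  1-simplices (6): [0,1], [0,2], [0,3], [1,2], [1,3], [2,3]
  2-simplices (4): [0,1,2], [0,1,3], [0,2,3], [1,2,3]
  3-simplices (1): [0,1,2,3]

so the chain groups are C_0 ≅ Z^4, C_1 ≅ Z^6, C_2 ≅ Z^4, C_3 ≅ Z^1.

Boundary ∂_1: C_1 → C_0 maps an edge to its endpoints' difference, ∂[p,q] = q − p. For instance
  ∂[1,3] = [3] − [1].
The 4×6 boundary matrix has rank 3 and Smith normal form diag(1,1,1).

Boundary ∂_2: C_2 → C_1 sends each 2-simplex [p,q,r] to [q,r] − [p,r] + [p,q]. For instance
  ∂[0,2,3] = [2,3] − [0,3] + [0,2],
  ∂[0,1,2] = [1,2] − [0,2] + [0,1].
This gives a 6×4 integer matrix of rank 3; reducing to Smith normal form yields diagonal entries (1,1,1).

∂_3: C_3 → C_2 sends each 3-simplex σ to the alternating sum Σ_i (−1)^i (σ with its i-th vertex removed). For instance
  ∂[0,1,2,3] = [1,2,3] − [0,2,3] + [0,1,3] − [0,1,2].
This gives a 4×1 integer matrix of rank 1; reducing to Smith normal form yields diagonal entries (1).

Now H_k = ker ∂_k / im ∂_{k+1}, so:

  H_0: rank C_0 − rank ∂_1 = 4 − 3 = 1, and the invariant factors of ∂_1 are all 1, so H_0 = Z.
  H_1: rank ker ∂_1 − rank ∂_2 = (6 − 3) − 3 = 0, and the invariant factors of ∂_2 are all 1, so H_1 = 0.
  H_2: rank ker ∂_2 − rank ∂_3 = (4 − 3) − 1 = 0, and the invariant factors of ∂_3 are all 1, so H_2 = 0.
  H_3: rank ker ∂_3 − rank ∂_4 = (1 − 1) − 0 = 0, and there is no ∂_4, so H_3 = 0.

(K is a triangulation of the 3-simplex.)

H_0 ≅ Z,  H_1 = 0,  H_2 = 0,  H_3 = 0.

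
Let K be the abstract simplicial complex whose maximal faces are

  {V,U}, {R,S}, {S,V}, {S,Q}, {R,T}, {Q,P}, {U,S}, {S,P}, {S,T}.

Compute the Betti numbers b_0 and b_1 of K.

Order the vertices as P < Q < R < S < T < U < V. Listing each simplex with vertices in this order, K has dimension 1 with simplices:

  0-simplices (7): P, Q, R, S, T, U, V
  1-simplices (9): PQ, PS, QS, RS, RT, ST, SU, SV, UV

so the chain groups are C_0 ≅ Z^7, C_1 ≅ Z^9.

Boundary ∂_1: C_1 → C_0 maps an edge to its endpoints' difference, ∂[p,q] = q − p.
As a 7×9 matrix over Z this has rank 6, with invariant factors (1,1,1,1,1,1).

Computing H_k = (kernel of ∂_k) / (image of ∂_{k+1}):

  H_0: rank C_0 − rank ∂_1 = 7 − 6 = 1, and the invariant factors of ∂_1 are all 1, so H_0 = Z.
  H_1: rank ker ∂_1 − rank ∂_2 = (9 − 6) − 0 = 3, and there is no ∂_2, so H_1 = Z^3.

As a check, the Euler characteristic is 7 − 9 = -2, which agrees with 1 − 3 = -2.
(K is a triangulation of a wedge of 3 circles.)

Hence the Betti numbers are b_0 = 1, b_1 = 3.

b_0 = 1, b_1 = 3.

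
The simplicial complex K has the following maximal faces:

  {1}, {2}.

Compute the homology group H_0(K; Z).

H_0 ≅ Z^2.

K has 2 vertices.
rank ∂_0 = 0, rank ∂_1 = 0 ⇒ b_0 = 2 − 0 − 0 = 2. So H_0 ≅ Z^2.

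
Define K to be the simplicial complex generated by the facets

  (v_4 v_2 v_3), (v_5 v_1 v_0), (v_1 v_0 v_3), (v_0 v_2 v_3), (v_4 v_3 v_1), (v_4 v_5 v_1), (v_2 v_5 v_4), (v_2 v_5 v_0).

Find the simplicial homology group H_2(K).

Order the vertices as v_0 < v_1 < v_2 < v_3 < v_4 < v_5. Listing each simplex with vertices in this order, K has dimension 2 with simplices:

  0-simplices (6): [v_0], [v_1], [v_2], [v_3], [v_4], [v_5]
  1-simplices (12): [v_0,v_1], [v_0,v_2], [v_0,v_3], [v_0,v_5], [v_1,v_3], [v_1,v_4], [v_1,v_5], [v_2,v_3], [v_2,v_4], [v_2,v_5], [v_3,v_4], [v_4,v_5]
  2-simplices (8): [v_0,v_1,v_3], [v_0,v_1,v_5], [v_0,v_2,v_3], [v_0,v_2,v_5], [v_1,v_3,v_4], [v_1,v_4,v_5], [v_2,v_3,v_4], [v_2,v_4,v_5]

so the chain groups are C_0 ≅ Z^6, C_1 ≅ Z^12, C_2 ≅ Z^8.

Boundary ∂_1: C_1 → C_0 maps an edge to its endpoints' difference, ∂[p,q] = q − p.
As a 6×12 matrix over Z this has rank 5, with invariant factors (1,1,1,1,1).

Boundary ∂_2: C_2 → C_1 acts by ∂[p,q,r] = [q,r] − [p,r] + [p,q]. For instance
  ∂[v_2,v_3,v_4] = [v_3,v_4] − [v_2,v_4] + [v_2,v_3],
  ∂[v_1,v_3,v_4] = [v_3,v_4] − [v_1,v_4] + [v_1,v_3].
As a 12×8 matrix over Z this has rank 7, with invariant factors (1,1,1,1,1,1,1).

From H_k ≅ ker(∂_k) / im(∂_{k+1}) we obtain:

  H_2: rank ker ∂_2 − rank ∂_3 = (8 − 7) − 0 = 1, and there is no ∂_3, so H_2 = Z.

H_2 ≅ Z.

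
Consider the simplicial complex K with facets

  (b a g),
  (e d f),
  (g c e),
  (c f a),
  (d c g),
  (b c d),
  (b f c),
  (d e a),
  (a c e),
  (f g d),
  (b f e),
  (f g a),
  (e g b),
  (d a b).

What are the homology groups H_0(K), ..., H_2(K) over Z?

We work with the vertex ordering a < b < c < d < e < f < g. The simplices of K, each written with vertices in increasing order, are:

  0-simplices (7): a, b, c, d, e, f, g
  1-simplices (21): ab, ac, ad, ae, af, ag, bc, bd, be, bf, bg, cd, ce, cf, cg, de, df, dg, ef, eg, fg
  2-simplices (14): abd, abg, ace, acf, ade, afg, bcd, bcf, bef, beg, cdg, ceg, def, dfg

Hence C_0 ≅ Z^7, C_1 ≅ Z^21, C_2 ≅ Z^14.

∂_1: C_1 → C_0 sends each edge [p,q] (with p < q) to q − p.
The resulting 7×21 matrix has rank 6, and its Smith normal form has invariant factors (1,1,1,1,1,1).

Boundary ∂_2: C_2 → C_1 maps a triangle to the signed sum of its edges. For instance
  ∂ceg = eg − cg + ce,
  ∂bcd = cd − bd + bc.
The 21×14 boundary matrix has rank 13 and Smith normal form diag(1,1,1,1,1,1,1,1,1,1,1,1,1).

Now H_k = ker ∂_k / im ∂_{k+1}, so:

  H_0: rank C_0 − rank ∂_1 = 7 − 6 = 1, and the invariant factors of ∂_1 are all 1, so H_0 = Z.
  H_1: rank ker ∂_1 − rank ∂_2 = (21 − 6) − 13 = 2, and the invariant factors of ∂_2 are all 1, so H_1 = Z^2.
  H_2: rank ker ∂_2 − rank ∂_3 = (14 − 13) − 0 = 1, and there is no ∂_3, so H_2 = Z.

(K is a triangulation of the torus T^2.)

H_0 ≅ Z,  H_1 ≅ Z^2,  H_2 ≅ Z.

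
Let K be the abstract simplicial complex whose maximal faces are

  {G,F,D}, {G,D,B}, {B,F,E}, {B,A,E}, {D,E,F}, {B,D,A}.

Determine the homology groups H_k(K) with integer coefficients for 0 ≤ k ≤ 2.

We work with the vertex ordering A < B < D < E < F < G. The simplices of K, each written with vertices in increasing order, are:

  0-simplices (6): A, B, D, E, F, G
  1-simplices (12): AB, AD, AE, BD, BE, BF, BG, DE, DF, DG, EF, FG
  2-simplices (6): ABD, ABE, BDG, BEF, DEF, DFG

so the chain groups are C_0 ≅ Z^6, C_1 ≅ Z^12, C_2 ≅ Z^6.

∂_1: C_1 → C_0 sends each edge [p,q] (with p < q) to q − p. For instance
  ∂EF = F − E.
As a 6×12 matrix over Z this has rank 5, with invariant factors (1,1,1,1,1).

The boundary map ∂_2: C_2 → C_1 sends each 2-simplex [p,q,r] to [q,r] − [p,r] + [p,q]. For instance
  ∂ABE = BE − AE + AB,
  ∂DEF = EF − DF + DE.
As a 12×6 matrix over Z this has rank 6, with invariant factors (1,1,1,1,1,1).

From H_k ≅ ker(∂_k) / im(∂_{k+1}) we obtain:

  H_0: rank C_0 − rank ∂_1 = 6 − 5 = 1, and the invariant factors of ∂_1 are all 1, so H_0 ≅ Z.
  H_1: rank ker ∂_1 − rank ∂_2 = (12 − 5) − 6 = 1, and the invariant factors of ∂_2 are all 1, so H_1 ≅ Z.
  H_2: rank ker ∂_2 − rank ∂_3 = (6 − 6) − 0 = 0, and there is no ∂_3, so H_2 ≅ 0.

(K is a triangulation of the cylinder S^1 x I.)

H_0 = Z,  H_1 = Z,  H_2 = 0.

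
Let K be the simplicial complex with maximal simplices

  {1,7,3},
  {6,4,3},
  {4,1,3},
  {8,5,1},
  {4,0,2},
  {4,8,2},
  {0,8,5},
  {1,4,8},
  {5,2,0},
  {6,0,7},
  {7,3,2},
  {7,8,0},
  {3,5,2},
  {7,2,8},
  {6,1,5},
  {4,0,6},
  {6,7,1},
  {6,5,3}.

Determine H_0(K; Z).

H_0 = Z.

Take the total order 0 < 1 < 2 < 3 < 4 < 5 < 6 < 7 < 8 on the vertex set. Then K (dimension 2) consists of the simplices:

  0-simplices (9): [0], [1], [2], [3], [4], [5], [6], [7], [8]
  1-simplices (27): (27 of them)
  2-simplices (18): [0,2,4], [0,2,5], [0,4,6], [0,5,8], [0,6,7], [0,7,8], [1,3,4], [1,3,7], [1,4,8], [1,5,6], [1,5,8], [1,6,7], [2,3,5], [2,3,7], [2,4,8], [2,7,8], [3,4,6], [3,5,6]

so the chain groups are C_0 ≅ Z^9, C_1 ≅ Z^27, C_2 ≅ Z^18.

∂_1: C_1 → C_0 maps an edge to its endpoints' difference, ∂[p,q] = q − p.
The resulting 9×27 matrix has rank 8, and its Smith normal form has invariant factors (1,1,1,1,1,1,1,1).

Boundary ∂_2: C_2 → C_1 maps a triangle to the signed sum of its edges. For instance
  ∂[1,4,8] = [4,8] − [1,8] + [1,4],
  ∂[0,7,8] = [7,8] − [0,8] + [0,7].
The 27×18 boundary matrix has rank 18 and Smith normal form diag(1,1,1,1,1,1,1,1,1,1,1,1,1,1,1,1,1,2).

Reading off H_k = ker ∂_k / im ∂_{k+1}:

  H_0: rank C_0 − rank ∂_1 = 9 − 8 = 1, and the invariant factors of ∂_1 are all 1, so H_0 ≅ Z.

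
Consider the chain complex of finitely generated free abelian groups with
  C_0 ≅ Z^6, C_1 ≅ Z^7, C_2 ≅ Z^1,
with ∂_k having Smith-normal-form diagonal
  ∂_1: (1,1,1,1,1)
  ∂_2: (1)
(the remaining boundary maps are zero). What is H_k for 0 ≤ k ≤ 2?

H_0 ≅ Z,  H_1 ≅ Z,  H_2 = 0.

H_0: b_0 = 6 − 0 − 5 = 1; torsion from ∂_1 factors > 1: none. So H_0 ≅ Z.
H_1: b_1 = 7 − 5 − 1 = 1; torsion from ∂_2 factors > 1: none. So H_1 ≅ Z.
H_2: b_2 = 1 − 1 − 0 = 0; torsion from ∂_3 factors > 1: none. So H_2 ≅ 0.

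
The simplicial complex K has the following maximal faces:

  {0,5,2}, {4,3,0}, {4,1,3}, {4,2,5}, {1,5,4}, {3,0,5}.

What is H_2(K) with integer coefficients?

We work with the vertex ordering 0 < 1 < 2 < 3 < 4 < 5. The simplices of K, each written with vertices in increasing order, are:

  0-simplices (6): [0], [1], [2], [3], [4], [5]
  1-simplices (12): [0,2], [0,3], [0,4], [0,5], [1,3], [1,4], [1,5], [2,4], [2,5], [3,4], [3,5], [4,5]
  2-simplices (6): [0,2,5], [0,3,4], [0,3,5], [1,3,4], [1,4,5], [2,4,5]

Hence C_0 ≅ Z^6, C_1 ≅ Z^12, C_2 ≅ Z^6.

∂_1: C_1 → C_0 maps an edge to its endpoints' difference, ∂[p,q] = q − p. For instance
  ∂[1,3] = [3] − [1].
The resulting 6×12 matrix has rank 5, and its Smith normal form has invariant factors (1,1,1,1,1).

∂_2: C_2 → C_1 acts by ∂[p,q,r] = [q,r] − [p,r] + [p,q]. For instance
  ∂[2,4,5] = [4,5] − [2,5] + [2,4],
  ∂[0,3,4] = [3,4] − [0,4] + [0,3].
The 12×6 boundary matrix has rank 6 and Smith normal form diag(1,1,1,1,1,1).

Now H_k = ker ∂_k / im ∂_{k+1}, so:

  H_2: rank ker ∂_2 − rank ∂_3 = (6 − 6) − 0 = 0, and there is no ∂_3, so H_2 ≅ 0.

H_2 = 0.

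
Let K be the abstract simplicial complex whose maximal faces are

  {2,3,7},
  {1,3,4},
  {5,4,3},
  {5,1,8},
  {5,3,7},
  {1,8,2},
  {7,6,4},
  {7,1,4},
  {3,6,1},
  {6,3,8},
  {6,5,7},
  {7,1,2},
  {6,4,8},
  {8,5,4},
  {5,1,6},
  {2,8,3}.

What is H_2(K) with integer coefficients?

H_2 ≅ Z.

Fix the vertex order 1 < 2 < 3 < 4 < 5 < 6 < 7 < 8 and write every simplex with vertices in increasing order. Then dim K = 2 and the simplices of K are:

  0-simplices (8): [1], [2], [3], [4], [5], [6], [7], [8]
  1-simplices (24): (24 of them)
  2-simplices (16): [1,2,7], [1,2,8], [1,3,4], [1,3,6], [1,4,7], [1,5,6], [1,5,8], [2,3,7], [2,3,8], [3,4,5], [3,5,7], [3,6,8], [4,5,8], [4,6,7], [4,6,8], [5,6,7]

so the chain groups are C_0 ≅ Z^8, C_1 ≅ Z^24, C_2 ≅ Z^16.

The boundary map ∂_1: C_1 → C_0 maps an edge to its endpoints' difference, ∂[p,q] = q − p. For instance
  ∂[1,2] = [2] − [1].
This gives a 8×24 integer matrix of rank 7; reducing to Smith normal form yields diagonal entries (1,1,1,1,1,1,1).

Boundary ∂_2: C_2 → C_1 sends each 2-simplex [p,q,r] to [q,r] − [p,r] + [p,q]. For instance
  ∂[2,3,8] = [3,8] − [2,8] + [2,3],
  ∂[2,3,7] = [3,7] − [2,7] + [2,3].
As a 24×16 matrix over Z this has rank 15, with invariant factors (1,1,1,1,1,1,1,1,1,1,1,1,1,1,1).

Now H_k = ker ∂_k / im ∂_{k+1}, so:

  H_2: rank ker ∂_2 − rank ∂_3 = (16 − 15) − 0 = 1, and there is no ∂_3, so H_2 ≅ Z.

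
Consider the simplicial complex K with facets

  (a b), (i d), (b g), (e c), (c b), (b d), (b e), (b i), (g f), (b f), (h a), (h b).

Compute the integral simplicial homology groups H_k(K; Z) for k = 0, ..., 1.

H_0 ≅ Z,  H_1 ≅ Z^4.

Take the total order a < b < c < d < e < f < g < h < i on the vertex set. Then K (dimension 1) consists of the simplices:

  0-simplices (9): a, b, c, d, e, f, g, h, i
  1-simplices (12): ab, ah, bc, bd, be, bf, bg, bh, bi, ce, di, fg

Hence C_0 ≅ Z^9, C_1 ≅ Z^12.

∂_1: C_1 → C_0 sends each edge [p,q] (with p < q) to q − p.
The 9×12 boundary matrix has rank 8 and Smith normal form diag(1,1,1,1,1,1,1,1).

Reading off H_k = ker ∂_k / im ∂_{k+1}:

  H_0: rank C_0 − rank ∂_1 = 9 − 8 = 1, and the invariant factors of ∂_1 are all 1, so H_0 = Z.
  H_1: rank ker ∂_1 − rank ∂_2 = (12 − 8) − 0 = 4, and there is no ∂_2, so H_1 = Z^4.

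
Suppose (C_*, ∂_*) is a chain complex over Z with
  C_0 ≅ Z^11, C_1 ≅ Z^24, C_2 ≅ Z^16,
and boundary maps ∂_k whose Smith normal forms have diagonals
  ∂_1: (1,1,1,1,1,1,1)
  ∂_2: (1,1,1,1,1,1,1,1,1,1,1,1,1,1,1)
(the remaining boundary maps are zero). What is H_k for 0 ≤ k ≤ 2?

H_0 ≅ Z^4,  H_1 ≅ Z^2,  H_2 ≅ Z.

H_0: b_0 = 11 − 0 − 7 = 4; torsion from ∂_1 factors > 1: none. So H_0 ≅ Z^4.
H_1: b_1 = 24 − 7 − 15 = 2; torsion from ∂_2 factors > 1: none. So H_1 ≅ Z^2.
H_2: b_2 = 16 − 15 − 0 = 1; torsion from ∂_3 factors > 1: none. So H_2 ≅ Z.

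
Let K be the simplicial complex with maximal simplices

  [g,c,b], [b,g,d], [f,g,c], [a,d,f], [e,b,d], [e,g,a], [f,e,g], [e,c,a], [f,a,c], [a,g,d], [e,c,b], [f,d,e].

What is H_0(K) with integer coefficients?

H_0 ≅ Z.

We work with the vertex ordering a < b < c < d < e < f < g. The simplices of K, each written with vertices in increasing order, are:

  0-simplices (7): a, b, c, d, e, f, g
  1-simplices (18): ac, ad, ae, af, ag, bc, bd, be, bg, ce, cf, cg, de, df, dg, ef, eg, fg
  2-simplices (12): ace, acf, adf, adg, aeg, bce, bcg, bde, bdg, cfg, def, efg

Hence C_0 ≅ Z^7, C_1 ≅ Z^18, C_2 ≅ Z^12.

The boundary map ∂_1: C_1 → C_0 maps an edge to its endpoints' difference, ∂[p,q] = q − p. For instance
  ∂ac = c − a.
The 7×18 boundary matrix has rank 6 and Smith normal form diag(1,1,1,1,1,1).

Boundary ∂_2: C_2 → C_1 sends each 2-simplex [p,q,r] to [q,r] − [p,r] + [p,q]. For instance
  ∂acf = cf − af + ac,
  ∂def = ef − df + de.
The 18×12 boundary matrix has rank 12 and Smith normal form diag(1,1,1,1,1,1,1,1,1,1,1,2).

From H_k ≅ ker(∂_k) / im(∂_{k+1}) we obtain:

  H_0: rank C_0 − rank ∂_1 = 7 − 6 = 1, and the invariant factors of ∂_1 are all 1, so H_0 ≅ Z.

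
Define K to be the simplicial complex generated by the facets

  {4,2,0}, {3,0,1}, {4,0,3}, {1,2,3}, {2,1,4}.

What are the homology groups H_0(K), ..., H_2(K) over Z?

H_0 ≅ Z,  H_1 ≅ Z,  H_2 = 0.

We work with the vertex ordering 0 < 1 < 2 < 3 < 4. The simplices of K, each written with vertices in increasing order, are:

  0-simplices (5): [0], [1], [2], [3], [4]
  1-simplices (10): [0,1], [0,2], [0,3], [0,4], [1,2], [1,3], [1,4], [2,3], [2,4], [3,4]
  2-simplices (5): [0,1,3], [0,2,4], [0,3,4], [1,2,3], [1,2,4]

Hence C_0 ≅ Z^5, C_1 ≅ Z^10, C_2 ≅ Z^5.

The boundary map ∂_1: C_1 → C_0 maps an edge to its endpoints' difference, ∂[p,q] = q − p. For instance
  ∂[3,4] = [4] − [3].
This gives a 5×10 integer matrix of rank 4; reducing to Smith normal form yields diagonal entries (1,1,1,1).

The boundary map ∂_2: C_2 → C_1 acts by ∂[p,q,r] = [q,r] − [p,r] + [p,q]. For instance
  ∂[1,2,3] = [2,3] − [1,3] + [1,2],
  ∂[1,2,4] = [2,4] − [1,4] + [1,2].
This gives a 10×5 integer matrix of rank 5; reducing to Smith normal form yields diagonal entries (1,1,1,1,1).

Reading off H_k = ker ∂_k / im ∂_{k+1}:

  H_0: rank C_0 − rank ∂_1 = 5 − 4 = 1, and the invariant factors of ∂_1 are all 1, so H_0 = Z.
  H_1: rank ker ∂_1 − rank ∂_2 = (10 − 4) − 5 = 1, and the invariant factors of ∂_2 are all 1, so H_1 = Z.
  H_2: rank ker ∂_2 − rank ∂_3 = (5 − 5) − 0 = 0, and there is no ∂_3, so H_2 = 0.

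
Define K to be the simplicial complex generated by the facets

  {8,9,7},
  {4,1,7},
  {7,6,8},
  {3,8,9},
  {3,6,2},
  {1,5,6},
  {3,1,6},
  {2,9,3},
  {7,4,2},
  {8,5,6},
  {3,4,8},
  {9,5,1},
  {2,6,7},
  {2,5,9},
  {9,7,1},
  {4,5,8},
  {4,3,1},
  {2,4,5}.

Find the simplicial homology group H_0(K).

H_0 = Z.

Order the vertices as 1 < 2 < 3 < 4 < 5 < 6 < 7 < 8 < 9. Listing each simplex with vertices in this order, K has dimension 2 with simplices:

  0-simplices (9): [1], [2], [3], [4], [5], [6], [7], [8], [9]
  1-simplices (27): (27 of them)
  2-simplices (18): [1,3,4], [1,3,6], [1,4,7], [1,5,6], [1,5,9], [1,7,9], [2,3,6], [2,3,9], [2,4,5], [2,4,7], [2,5,9], [2,6,7], [3,4,8], [3,8,9], [4,5,8], [5,6,8], [6,7,8], [7,8,9]

giving chain groups C_0 ≅ Z^9, C_1 ≅ Z^27, C_2 ≅ Z^18.

∂_1: C_1 → C_0 maps an edge to its endpoints' difference, ∂[p,q] = q − p. For instance
  ∂[2,7] = [7] − [2].
The 9×27 boundary matrix has rank 8 and Smith normal form diag(1,1,1,1,1,1,1,1).

The boundary map ∂_2: C_2 → C_1 sends each 2-simplex [p,q,r] to [q,r] − [p,r] + [p,q]. For instance
  ∂[7,8,9] = [8,9] − [7,9] + [7,8],
  ∂[2,3,9] = [3,9] − [2,9] + [2,3].
The 27×18 boundary matrix has rank 17 and Smith normal form diag(1,1,1,1,1,1,1,1,1,1,1,1,1,1,1,1,1).

Now H_k = ker ∂_k / im ∂_{k+1}, so:

  H_0: rank C_0 − rank ∂_1 = 9 − 8 = 1, and the invariant factors of ∂_1 are all 1, so H_0 = Z.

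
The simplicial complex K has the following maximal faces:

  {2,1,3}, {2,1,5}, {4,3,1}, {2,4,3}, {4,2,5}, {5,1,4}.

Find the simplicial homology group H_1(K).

H_1 ≅ 0.

Take the total order 1 < 2 < 3 < 4 < 5 on the vertex set. Then K (dimension 2) consists of the simplices:

  0-simplices (5): [1], [2], [3], [4], [5]
  1-simplices (9): [1,2], [1,3], [1,4], [1,5], [2,3], [2,4], [2,5], [3,4], [4,5]
  2-simplices (6): [1,2,3], [1,2,5], [1,3,4], [1,4,5], [2,3,4], [2,4,5]

giving chain groups C_0 ≅ Z^5, C_1 ≅ Z^9, C_2 ≅ Z^6.

The boundary map ∂_1: C_1 → C_0 is given by ∂[p,q] = [q] − [p].
This gives a 5×9 integer matrix of rank 4; reducing to Smith normal form yields diagonal entries (1,1,1,1).

The boundary map ∂_2: C_2 → C_1 acts by ∂[p,q,r] = [q,r] − [p,r] + [p,q]. For instance
  ∂[1,4,5] = [4,5] − [1,5] + [1,4],
  ∂[1,2,3] = [2,3] − [1,3] + [1,2].
This gives a 9×6 integer matrix of rank 5; reducing to Smith normal form yields diagonal entries (1,1,1,1,1).

Computing H_k = (kernel of ∂_k) / (image of ∂_{k+1}):

  H_1: rank ker ∂_1 − rank ∂_2 = (9 − 4) − 5 = 0, and the invariant factors of ∂_2 are all 1, so H_1 = 0.

(K is a triangulation of the 2-sphere S^2.)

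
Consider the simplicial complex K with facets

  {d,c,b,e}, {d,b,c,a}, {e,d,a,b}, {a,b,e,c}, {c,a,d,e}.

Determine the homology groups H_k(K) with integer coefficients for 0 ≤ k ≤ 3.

H_0 ≅ Z,  H_1 = 0,  H_2 = 0,  H_3 ≅ Z.

Order the vertices as a < b < c < d < e. Listing each simplex with vertices in this order, K has dimension 3 with simplices:

  0-simplices (5): a, b, c, d, e
  1-simplices (10): ab, ac, ad, ae, bc, bd, be, cd, ce, de
  2-simplices (10): abc, abd, abe, acd, ace, ade, bcd, bce, bde, cde
  3-simplices (5): abcd, abce, abde, acde, bcde

Hence C_0 ≅ Z^5, C_1 ≅ Z^10, C_2 ≅ Z^10, C_3 ≅ Z^5.

∂_1: C_1 → C_0 is given by ∂[p,q] = [q] − [p]. For instance
  ∂ab = b − a.
As a 5×10 matrix over Z this has rank 4, with invariant factors (1,1,1,1).

The boundary map ∂_2: C_2 → C_1 sends each 2-simplex [p,q,r] to [q,r] − [p,r] + [p,q]. For instance
  ∂bde = de − be + bd,
  ∂abd = bd − ad + ab.
This gives a 10×10 integer matrix of rank 6; reducing to Smith normal form yields diagonal entries (1,1,1,1,1,1).

The boundary map ∂_3: C_3 → C_2 sends each 3-simplex σ to the alternating sum Σ_i (−1)^i (σ with its i-th vertex removed). For instance
  ∂abce = bce − ace + abe − abc,
  ∂acde = cde − ade + ace − acd.
The resulting 10×5 matrix has rank 4, and its Smith normal form has invariant factors (1,1,1,1).

Now H_k = ker ∂_k / im ∂_{k+1}, so:

  H_0: rank C_0 − rank ∂_1 = 5 − 4 = 1, and the invariant factors of ∂_1 are all 1, so H_0 ≅ Z.
  H_1: rank ker ∂_1 − rank ∂_2 = (10 − 4) − 6 = 0, and the invariant factors of ∂_2 are all 1, so H_1 ≅ 0.
  H_2: rank ker ∂_2 − rank ∂_3 = (10 − 6) − 4 = 0, and the invariant factors of ∂_3 are all 1, so H_2 ≅ 0.
  H_3: rank ker ∂_3 − rank ∂_4 = (5 − 4) − 0 = 1, and there is no ∂_4, so H_3 ≅ Z.

As a check, the Euler characteristic is 5 − 10 + 10 − 5 = 0, which agrees with 1 − 0 + 0 − 1 = 0.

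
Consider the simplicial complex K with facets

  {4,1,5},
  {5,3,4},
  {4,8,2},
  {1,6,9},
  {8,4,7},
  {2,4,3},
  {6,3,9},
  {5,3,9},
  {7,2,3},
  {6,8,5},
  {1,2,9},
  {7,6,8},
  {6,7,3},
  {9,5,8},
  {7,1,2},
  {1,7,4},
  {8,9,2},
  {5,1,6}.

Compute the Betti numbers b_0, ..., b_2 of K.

b_0 = 1, b_1 = 1, b_2 = 0.

Order the vertices as 1 < 2 < 3 < 4 < 5 < 6 < 7 < 8 < 9. Listing each simplex with vertices in this order, K has dimension 2 with simplices:

  0-simplices (9): [1], [2], [3], [4], [5], [6], [7], [8], [9]
  1-simplices (27): (27 of them)
  2-simplices (18): [1,2,7], [1,2,9], [1,4,5], [1,4,7], [1,5,6], [1,6,9], [2,3,4], [2,3,7], [2,4,8], [2,8,9], [3,4,5], [3,5,9], [3,6,7], [3,6,9], [4,7,8], [5,6,8], [5,8,9], [6,7,8]

giving chain groups C_0 ≅ Z^9, C_1 ≅ Z^27, C_2 ≅ Z^18.

The boundary map ∂_1: C_1 → C_0 maps an edge to its endpoints' difference, ∂[p,q] = q − p. For instance
  ∂[5,9] = [9] − [5].
This gives a 9×27 integer matrix of rank 8; reducing to Smith normal form yields diagonal entries (1,1,1,1,1,1,1,1).

Boundary ∂_2: C_2 → C_1 sends each 2-simplex [p,q,r] to [q,r] − [p,r] + [p,q]. For instance
  ∂[3,6,9] = [6,9] − [3,9] + [3,6],
  ∂[3,4,5] = [4,5] − [3,5] + [3,4].
The 27×18 boundary matrix has rank 18 and Smith normal form diag(1,1,1,1,1,1,1,1,1,1,1,1,1,1,1,1,1,2).

Computing H_k = (kernel of ∂_k) / (image of ∂_{k+1}):

  H_0: rank C_0 − rank ∂_1 = 9 − 8 = 1, and the invariant factors of ∂_1 are all 1, so H_0 = Z.
  H_1: rank ker ∂_1 − rank ∂_2 = (27 − 8) − 18 = 1, and ∂_2 has invariant factor 2 > 1, so H_1 = Z ⊕ Z/2.
  H_2: rank ker ∂_2 − rank ∂_3 = (18 − 18) − 0 = 0, and there is no ∂_3, so H_2 = 0.

Hence the Betti numbers are b_0 = 1, b_1 = 1, b_2 = 0.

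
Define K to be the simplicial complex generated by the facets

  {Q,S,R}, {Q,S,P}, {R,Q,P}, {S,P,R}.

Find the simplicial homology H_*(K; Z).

K has 4 vertices, 6 edges, 4 triangles.
rank ∂_0 = 0, rank ∂_1 = 3 ⇒ b_0 = 4 − 0 − 3 = 1; all invariant factors of ∂_1 are 1 so no torsion. So H_0 ≅ Z.
rank ∂_1 = 3, rank ∂_2 = 3 ⇒ b_1 = 6 − 3 − 3 = 0; all invariant factors of ∂_2 are 1 so no torsion. So H_1 ≅ 0.
rank ∂_2 = 3, rank ∂_3 = 0 ⇒ b_2 = 4 − 3 − 0 = 1. So H_2 ≅ Z.

H_0 = Z,  H_1 = 0,  H_2 = Z.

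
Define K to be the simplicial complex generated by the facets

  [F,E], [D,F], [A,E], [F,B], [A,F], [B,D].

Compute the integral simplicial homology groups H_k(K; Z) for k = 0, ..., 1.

H_0 ≅ Z,  H_1 ≅ Z^2.

K has 5 vertices, 6 edges.
rank ∂_0 = 0, rank ∂_1 = 4 ⇒ b_0 = 5 − 0 − 4 = 1; all invariant factors of ∂_1 are 1 so no torsion. So H_0 = Z.
rank ∂_1 = 4, rank ∂_2 = 0 ⇒ b_1 = 6 − 4 − 0 = 2. So H_1 = Z^2.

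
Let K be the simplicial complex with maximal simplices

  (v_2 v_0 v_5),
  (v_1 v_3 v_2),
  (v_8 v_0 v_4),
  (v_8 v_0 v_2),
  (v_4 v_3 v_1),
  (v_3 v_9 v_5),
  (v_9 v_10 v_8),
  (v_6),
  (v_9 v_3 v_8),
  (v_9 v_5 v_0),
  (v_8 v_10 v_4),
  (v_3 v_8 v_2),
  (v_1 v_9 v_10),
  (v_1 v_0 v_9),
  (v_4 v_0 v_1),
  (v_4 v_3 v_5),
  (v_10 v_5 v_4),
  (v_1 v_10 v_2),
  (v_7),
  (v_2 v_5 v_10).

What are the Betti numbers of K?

b_0 = 3, b_1 = 2, b_2 = 1.

K has 11 vertices, 27 edges, 18 triangles.
rank ∂_0 = 0, rank ∂_1 = 8 ⇒ b_0 = 11 − 0 − 8 = 3; all invariant factors of ∂_1 are 1 so no torsion. So H_0 ≅ Z^3.
rank ∂_1 = 8, rank ∂_2 = 17 ⇒ b_1 = 27 − 8 − 17 = 2; all invariant factors of ∂_2 are 1 so no torsion. So H_1 ≅ Z^2.
rank ∂_2 = 17, rank ∂_3 = 0 ⇒ b_2 = 18 − 17 − 0 = 1. So H_2 ≅ Z.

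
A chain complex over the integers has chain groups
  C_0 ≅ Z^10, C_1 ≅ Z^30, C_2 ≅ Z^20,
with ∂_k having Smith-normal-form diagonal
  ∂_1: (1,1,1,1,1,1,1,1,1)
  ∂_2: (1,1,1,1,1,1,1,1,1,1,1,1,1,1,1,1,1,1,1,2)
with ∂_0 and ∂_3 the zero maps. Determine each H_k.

H_0 = Z,  H_1 = Z ⊕ Z_2,  H_2 = 0.

H_0: b_0 = 10 − 0 − 9 = 1; torsion from ∂_1 factors > 1: none. So H_0 = Z.
H_1: b_1 = 30 − 9 − 20 = 1; torsion from ∂_2 factors > 1: [2]. So H_1 = Z ⊕ Z_2.
H_2: b_2 = 20 − 20 − 0 = 0; torsion from ∂_3 factors > 1: none. So H_2 = 0.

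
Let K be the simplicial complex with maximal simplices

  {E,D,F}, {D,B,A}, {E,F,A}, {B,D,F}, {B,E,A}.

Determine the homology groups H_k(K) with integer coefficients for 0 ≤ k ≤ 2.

Fix the vertex order A < B < D < E < F and write every simplex with vertices in increasing order. Then dim K = 2 and the simplices of K are:

  0-simplices (5): A, B, D, E, F
  1-simplices (10): AB, AD, AE, AF, BD, BE, BF, DE, DF, EF
  2-simplices (5): ABD, ABE, AEF, BDF, DEF

giving chain groups C_0 ≅ Z^5, C_1 ≅ Z^10, C_2 ≅ Z^5.

Boundary ∂_1: C_1 → C_0 maps an edge to its endpoints' difference, ∂[p,q] = q − p. For instance
  ∂AE = E − A.
This gives a 5×10 integer matrix of rank 4; reducing to Smith normal form yields diagonal entries (1,1,1,1).

The boundary map ∂_2: C_2 → C_1 acts by ∂[p,q,r] = [q,r] − [p,r] + [p,q]. For instance
  ∂DEF = EF − DF + DE,
  ∂ABE = BE − AE + AB.
As a 10×5 matrix over Z this has rank 5, with invariant factors (1,1,1,1,1).

From H_k ≅ ker(∂_k) / im(∂_{k+1}) we obtain:

  H_0: rank C_0 − rank ∂_1 = 5 − 4 = 1, and the invariant factors of ∂_1 are all 1, so H_0 = Z.
  H_1: rank ker ∂_1 − rank ∂_2 = (10 − 4) − 5 = 1, and the invariant factors of ∂_2 are all 1, so H_1 = Z.
  H_2: rank ker ∂_2 − rank ∂_3 = (5 − 5) − 0 = 0, and there is no ∂_3, so H_2 = 0.

H_0 ≅ Z,  H_1 ≅ Z,  H_2 = 0.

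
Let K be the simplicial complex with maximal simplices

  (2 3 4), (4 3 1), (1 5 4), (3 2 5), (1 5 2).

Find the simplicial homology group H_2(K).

H_2 ≅ 0.

Fix the vertex order 1 < 2 < 3 < 4 < 5 and write every simplex with vertices in increasing order. Then dim K = 2 and the simplices of K are:

  0-simplices (5): [1], [2], [3], [4], [5]
  1-simplices (10): [1,2], [1,3], [1,4], [1,5], [2,3], [2,4], [2,5], [3,4], [3,5], [4,5]
  2-simplices (5): [1,2,5], [1,3,4], [1,4,5], [2,3,4], [2,3,5]

giving chain groups C_0 ≅ Z^5, C_1 ≅ Z^10, C_2 ≅ Z^5.

The boundary map ∂_1: C_1 → C_0 is given by ∂[p,q] = [q] − [p].
The 5×10 boundary matrix has rank 4 and Smith normal form diag(1,1,1,1).

The boundary map ∂_2: C_2 → C_1 acts by ∂[p,q,r] = [q,r] − [p,r] + [p,q]. For instance
  ∂[1,3,4] = [3,4] − [1,4] + [1,3],
  ∂[1,4,5] = [4,5] − [1,5] + [1,4].
As a 10×5 matrix over Z this has rank 5, with invariant factors (1,1,1,1,1).

Reading off H_k = ker ∂_k / im ∂_{k+1}:

  H_2: rank ker ∂_2 − rank ∂_3 = (5 − 5) − 0 = 0, and there is no ∂_3, so H_2 ≅ 0.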